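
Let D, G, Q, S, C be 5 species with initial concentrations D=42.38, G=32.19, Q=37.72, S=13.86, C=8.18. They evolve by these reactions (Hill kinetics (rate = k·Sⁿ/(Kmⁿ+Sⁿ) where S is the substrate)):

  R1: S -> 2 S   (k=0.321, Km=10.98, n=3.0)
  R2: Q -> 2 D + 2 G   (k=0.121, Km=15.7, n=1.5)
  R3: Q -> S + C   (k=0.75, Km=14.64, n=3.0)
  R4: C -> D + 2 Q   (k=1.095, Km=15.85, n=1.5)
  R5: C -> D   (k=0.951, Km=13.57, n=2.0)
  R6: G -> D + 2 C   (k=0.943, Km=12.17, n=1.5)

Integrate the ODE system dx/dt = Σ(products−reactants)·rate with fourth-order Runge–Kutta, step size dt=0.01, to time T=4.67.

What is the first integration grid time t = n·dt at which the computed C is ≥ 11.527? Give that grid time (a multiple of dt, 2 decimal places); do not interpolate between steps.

Threshold first reached at t = 2.18

RK4 with dt=0.01: 467 steps to T=4.67. Trajectory (selected grid times):
t=0.00: D=42.38 G=32.19 Q=37.72 S=13.86 C=8.18
t=0.52: D=43.18 G=31.89 Q=37.63 S=14.34 C=9.04
t=1.04: D=44.02 G=31.59 Q=37.57 S=14.83 C=9.86
t=1.56: D=44.89 G=31.30 Q=37.54 S=15.32 C=10.64
t=2.08: D=45.79 G=31.00 Q=37.54 S=15.81 C=11.39
t=2.17: D=45.94 G=30.95 Q=37.54 S=15.89 C=11.52
t=2.18: D=45.96 G=30.95 Q=37.54 S=15.90 C=11.53
t=2.59: D=46.69 G=30.72 Q=37.57 S=16.29 C=12.10
t=3.11: D=47.64 G=30.42 Q=37.62 S=16.79 C=12.79
t=3.63: D=48.62 G=30.13 Q=37.69 S=17.29 C=13.46
t=4.15: D=49.61 G=29.84 Q=37.78 S=17.79 C=14.10
t=4.67: D=50.63 G=29.55 Q=37.89 S=18.30 C=14.72
C(2.17)=11.520 < 11.527 but C(2.18)=11.534 ≥ 11.527, so the first grid time is t=2.18.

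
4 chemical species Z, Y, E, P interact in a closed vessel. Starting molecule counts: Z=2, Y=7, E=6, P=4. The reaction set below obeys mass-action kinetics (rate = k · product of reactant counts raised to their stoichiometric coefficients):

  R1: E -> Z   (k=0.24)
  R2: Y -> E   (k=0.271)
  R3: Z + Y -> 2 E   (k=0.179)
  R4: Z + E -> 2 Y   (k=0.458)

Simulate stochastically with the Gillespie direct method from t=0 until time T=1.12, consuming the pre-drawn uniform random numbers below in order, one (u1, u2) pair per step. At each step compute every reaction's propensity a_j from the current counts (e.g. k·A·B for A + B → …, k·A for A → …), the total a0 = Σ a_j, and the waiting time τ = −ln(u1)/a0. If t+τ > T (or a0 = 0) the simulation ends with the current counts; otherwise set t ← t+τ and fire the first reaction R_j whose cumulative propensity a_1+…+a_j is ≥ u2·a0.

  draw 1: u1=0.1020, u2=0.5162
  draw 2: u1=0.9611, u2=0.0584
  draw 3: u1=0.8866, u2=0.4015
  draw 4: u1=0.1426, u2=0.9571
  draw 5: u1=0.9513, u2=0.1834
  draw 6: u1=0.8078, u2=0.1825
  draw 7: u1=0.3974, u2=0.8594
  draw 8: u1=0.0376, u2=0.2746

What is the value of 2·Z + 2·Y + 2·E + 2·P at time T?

Value at T = 38

Check how each reaction changes W = 2·Z + 2·Y + 2·E + 2·P (weight of products minus weight of reactants):
R1: E -> Z: (2·1) − (2·1) = 2 − 2 = 0
R2: Y -> E: (2·1) − (2·1) = 2 − 2 = 0
R3: Z + Y -> 2 E: (2·2) − (2·1 + 2·1) = 4 − 4 = 0
R4: Z + E -> 2 Y: (2·2) − (2·1 + 2·1) = 4 − 4 = 0
Every reaction leaves W unchanged, so W is conserved and no simulation is needed: W(T) = W(0) = 2·2 + 2·7 + 2·6 + 2·4 = 38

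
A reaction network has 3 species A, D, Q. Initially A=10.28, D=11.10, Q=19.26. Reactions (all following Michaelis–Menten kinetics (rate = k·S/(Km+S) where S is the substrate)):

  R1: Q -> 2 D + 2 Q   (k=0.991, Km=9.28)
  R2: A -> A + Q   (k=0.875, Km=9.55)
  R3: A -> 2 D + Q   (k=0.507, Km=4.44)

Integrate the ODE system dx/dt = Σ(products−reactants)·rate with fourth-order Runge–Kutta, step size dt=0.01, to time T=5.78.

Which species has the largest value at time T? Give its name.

RK4 with dt=0.01: 578 steps to T=5.78. Trajectory (selected grid times):
t=0.00: A=10.28 D=11.10 Q=19.26
t=0.64: A=10.05 D=12.41 Q=20.21
t=1.28: A=9.83 D=13.74 Q=21.15
t=1.93: A=9.60 D=15.09 Q=22.12
t=2.57: A=9.38 D=16.43 Q=23.07
t=3.21: A=9.16 D=17.78 Q=24.02
t=3.85: A=8.95 D=19.14 Q=24.97
t=4.50: A=8.73 D=20.52 Q=25.93
t=5.14: A=8.51 D=21.89 Q=26.88
t=5.78: A=8.30 D=23.26 Q=27.83
At T=5.78: A=8.30 D=23.26 Q=27.83; the largest is Q.

Dominant species at T: Q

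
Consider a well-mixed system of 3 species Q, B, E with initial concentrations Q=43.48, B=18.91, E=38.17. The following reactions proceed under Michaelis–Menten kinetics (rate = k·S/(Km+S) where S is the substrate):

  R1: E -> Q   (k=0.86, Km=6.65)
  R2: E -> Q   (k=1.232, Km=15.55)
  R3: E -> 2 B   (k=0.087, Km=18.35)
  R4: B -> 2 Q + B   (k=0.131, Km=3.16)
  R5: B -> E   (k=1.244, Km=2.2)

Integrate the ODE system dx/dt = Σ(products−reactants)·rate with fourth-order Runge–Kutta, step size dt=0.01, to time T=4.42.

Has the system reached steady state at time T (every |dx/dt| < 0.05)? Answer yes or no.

RK4 with dt=0.01: 442 steps to T=4.42. Trajectory (selected grid times):
t=0.00: Q=43.48 B=18.91 E=38.17
t=0.49: Q=44.38 B=18.42 E=37.90
t=0.98: Q=45.27 B=17.94 E=37.63
t=1.47: Q=46.17 B=17.45 E=37.36
t=1.96: Q=47.06 B=16.97 E=37.09
t=2.46: Q=47.97 B=16.48 E=36.81
t=2.95: Q=48.85 B=16.00 E=36.54
t=3.44: Q=49.74 B=15.52 E=36.26
t=3.93: Q=50.62 B=15.04 E=35.99
t=4.42: Q=51.51 B=14.57 E=35.72
Rates at T: R1=0.7250, R2=0.8583, R3=0.0575, R4=0.1076, R5=1.0808
dx/dt at T (Σ net stoichiometry × rate): Q=+1.7986, B=-0.9658, E=-0.5600
Largest |dx/dt| is |+1.7986| (Q) ≥ 0.05 → not steady.

Steady state at T: no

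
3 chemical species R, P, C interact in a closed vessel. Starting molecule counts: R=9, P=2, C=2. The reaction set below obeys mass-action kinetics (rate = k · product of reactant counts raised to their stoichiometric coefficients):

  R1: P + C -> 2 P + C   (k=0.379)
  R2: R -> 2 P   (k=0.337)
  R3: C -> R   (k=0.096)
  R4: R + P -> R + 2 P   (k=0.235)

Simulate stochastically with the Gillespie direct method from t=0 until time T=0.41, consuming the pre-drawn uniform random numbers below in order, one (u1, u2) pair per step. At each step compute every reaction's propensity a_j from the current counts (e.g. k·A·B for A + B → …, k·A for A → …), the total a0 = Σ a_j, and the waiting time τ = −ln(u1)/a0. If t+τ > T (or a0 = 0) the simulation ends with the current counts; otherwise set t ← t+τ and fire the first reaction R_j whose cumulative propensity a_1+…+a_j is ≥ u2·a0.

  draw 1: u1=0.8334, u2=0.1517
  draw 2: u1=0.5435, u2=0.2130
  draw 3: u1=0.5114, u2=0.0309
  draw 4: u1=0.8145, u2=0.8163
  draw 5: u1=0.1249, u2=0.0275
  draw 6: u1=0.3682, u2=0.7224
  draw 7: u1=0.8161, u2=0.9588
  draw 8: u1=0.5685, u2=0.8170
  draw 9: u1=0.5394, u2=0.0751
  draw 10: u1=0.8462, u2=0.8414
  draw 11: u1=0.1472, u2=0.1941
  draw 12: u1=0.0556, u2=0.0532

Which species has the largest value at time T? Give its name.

t=0.000: R=9 P=2 C=2
Draw 1: a1=1.516, a2=3.033, a3=0.192, a4=4.230, a0=8.971; τ=−ln(0.8334)/8.971=0.020 → t=0.020; u2·a0=0.1517·8.971=1.361 ≤ a1=1.516 → R1 fires; R=9 P=3 C=2
Draw 2: a1=2.274, a2=3.033, a3=0.192, a4=6.345, a0=11.844; τ=−ln(0.5435)/11.844=0.051 → t=0.072; u2·a0=0.2130·11.844=2.523; a1=2.274 < 2.523 ≤ a1+a2=5.307 → R2 fires; R=8 P=5 C=2
Draw 3: a1=3.790, a2=2.696, a3=0.192, a4=9.400, a0=16.078; τ=−ln(0.5114)/16.078=0.042 → t=0.114; u2·a0=0.0309·16.078=0.497 ≤ a1=3.790 → R1 fires; R=8 P=6 C=2
Draw 4: a1=4.548, a2=2.696, a3=0.192, a4=11.280, a0=18.716; τ=−ln(0.8145)/18.716=0.011 → t=0.124; u2·a0=0.8163·18.716=15.278; a1+…+a3=7.436 < 15.278 ≤ a1+…+a4=18.716 → R4 fires; R=8 P=7 C=2
Draw 5: a1=5.306, a2=2.696, a3=0.192, a4=13.160, a0=21.354; τ=−ln(0.1249)/21.354=0.097 → t=0.222; u2·a0=0.0275·21.354=0.587 ≤ a1=5.306 → R1 fires; R=8 P=8 C=2
Draw 6: a1=6.064, a2=2.696, a3=0.192, a4=15.040, a0=23.992; τ=−ln(0.3682)/23.992=0.042 → t=0.264; u2·a0=0.7224·23.992=17.332; a1+…+a3=8.952 < 17.332 ≤ a1+…+a4=23.992 → R4 fires; R=8 P=9 C=2
Draw 7: a1=6.822, a2=2.696, a3=0.192, a4=16.920, a0=26.630; τ=−ln(0.8161)/26.630=0.008 → t=0.271; u2·a0=0.9588·26.630=25.533; a1+…+a3=9.710 < 25.533 ≤ a1+…+a4=26.630 → R4 fires; R=8 P=10 C=2
Draw 8: a1=7.580, a2=2.696, a3=0.192, a4=18.800, a0=29.268; τ=−ln(0.5685)/29.268=0.019 → t=0.290; u2·a0=0.8170·29.268=23.912; a1+…+a3=10.468 < 23.912 ≤ a1+…+a4=29.268 → R4 fires; R=8 P=11 C=2
Draw 9: a1=8.338, a2=2.696, a3=0.192, a4=20.680, a0=31.906; τ=−ln(0.5394)/31.906=0.019 → t=0.310; u2·a0=0.0751·31.906=2.396 ≤ a1=8.338 → R1 fires; R=8 P=12 C=2
Draw 10: a1=9.096, a2=2.696, a3=0.192, a4=22.560, a0=34.544; τ=−ln(0.8462)/34.544=0.005 → t=0.315; u2·a0=0.8414·34.544=29.065; a1+…+a3=11.984 < 29.065 ≤ a1+…+a4=34.544 → R4 fires; R=8 P=13 C=2
Draw 11: a1=9.854, a2=2.696, a3=0.192, a4=24.440, a0=37.182; τ=−ln(0.1472)/37.182=0.052 → t=0.366; u2·a0=0.1941·37.182=7.217 ≤ a1=9.854 → R1 fires; R=8 P=14 C=2
Draw 12: a1=10.612, a2=2.696, a3=0.192, a4=26.320, a0=39.820; τ=−ln(0.0556)/39.820=0.073 → t=0.439 > T=0.41: stop.
At T=0.41: R=8 P=14 C=2; the largest is P.

Dominant species at T: P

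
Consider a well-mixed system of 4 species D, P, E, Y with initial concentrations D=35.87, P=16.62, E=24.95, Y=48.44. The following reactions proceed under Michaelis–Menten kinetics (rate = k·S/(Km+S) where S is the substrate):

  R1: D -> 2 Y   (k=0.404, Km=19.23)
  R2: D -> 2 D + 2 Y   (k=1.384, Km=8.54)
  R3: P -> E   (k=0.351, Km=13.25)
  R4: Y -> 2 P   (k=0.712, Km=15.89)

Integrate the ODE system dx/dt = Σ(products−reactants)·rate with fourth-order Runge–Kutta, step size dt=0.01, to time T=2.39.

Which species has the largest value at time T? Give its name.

RK4 with dt=0.01: 239 steps to T=2.39. Trajectory (selected grid times):
t=0.00: D=35.87 P=16.62 E=24.95 Y=48.44
t=0.27: D=36.10 P=16.86 E=25.00 Y=49.04
t=0.53: D=36.32 P=17.09 E=25.05 Y=49.62
t=0.80: D=36.55 P=17.32 E=25.11 Y=50.22
t=1.06: D=36.78 P=17.55 E=25.16 Y=50.80
t=1.33: D=37.01 P=17.79 E=25.21 Y=51.41
t=1.59: D=37.23 P=18.02 E=25.27 Y=51.99
t=1.86: D=37.46 P=18.26 E=25.32 Y=52.59
t=2.12: D=37.69 P=18.50 E=25.37 Y=53.18
t=2.39: D=37.92 P=18.74 E=25.43 Y=53.78
At T=2.39: D=37.92 P=18.74 E=25.43 Y=53.78; the largest is Y.

Dominant species at T: Y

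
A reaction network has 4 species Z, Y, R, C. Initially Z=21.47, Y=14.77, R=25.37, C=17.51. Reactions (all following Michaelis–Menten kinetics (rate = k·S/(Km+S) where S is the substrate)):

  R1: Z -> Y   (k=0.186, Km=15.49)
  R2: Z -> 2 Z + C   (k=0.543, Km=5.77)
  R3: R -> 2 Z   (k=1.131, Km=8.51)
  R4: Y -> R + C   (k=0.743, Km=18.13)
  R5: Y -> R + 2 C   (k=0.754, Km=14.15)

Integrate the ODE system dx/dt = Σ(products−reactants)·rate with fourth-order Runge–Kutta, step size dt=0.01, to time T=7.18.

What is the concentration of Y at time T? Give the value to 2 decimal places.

Y at T = 10.88

RK4 with dt=0.01: 718 steps to T=7.18. Trajectory (selected grid times):
t=0.00: Z=21.47 Y=14.77 R=25.37 C=17.51
t=0.80: Z=23.08 Y=14.29 R=25.26 C=18.73
t=1.60: Z=24.69 Y=13.82 R=25.15 C=19.94
t=2.39: Z=26.29 Y=13.37 R=25.02 C=21.13
t=3.19: Z=27.90 Y=12.92 R=24.89 C=22.31
t=3.99: Z=29.51 Y=12.49 R=24.74 C=23.49
t=4.79: Z=31.12 Y=12.07 R=24.59 C=24.66
t=5.58: Z=32.71 Y=11.66 R=24.43 C=25.80
t=6.38: Z=34.32 Y=11.26 R=24.26 C=26.94
t=7.18: Z=35.93 Y=10.88 R=24.08 C=28.06
Read off Y at T=7.18: 10.88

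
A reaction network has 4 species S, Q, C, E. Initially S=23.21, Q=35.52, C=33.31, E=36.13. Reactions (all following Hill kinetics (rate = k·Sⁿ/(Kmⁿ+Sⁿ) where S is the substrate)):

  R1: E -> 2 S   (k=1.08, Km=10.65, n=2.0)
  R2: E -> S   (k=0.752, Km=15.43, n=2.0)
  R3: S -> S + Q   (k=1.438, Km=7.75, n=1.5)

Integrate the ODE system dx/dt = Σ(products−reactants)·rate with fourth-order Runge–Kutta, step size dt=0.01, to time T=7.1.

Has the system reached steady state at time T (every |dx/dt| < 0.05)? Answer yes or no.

RK4 with dt=0.01: 710 steps to T=7.1. Trajectory (selected grid times):
t=0.00: S=23.21 Q=35.52 C=33.31 E=36.13
t=0.79: S=25.27 Q=36.48 C=33.31 E=34.85
t=1.58: S=27.32 Q=37.46 C=33.31 E=33.58
t=2.37: S=29.36 Q=38.46 C=33.31 E=32.32
t=3.16: S=31.37 Q=39.46 C=33.31 E=31.07
t=3.94: S=33.34 Q=40.47 C=33.31 E=29.85
t=4.73: S=35.31 Q=41.49 C=33.31 E=28.63
t=5.52: S=37.26 Q=42.52 C=33.31 E=27.43
t=6.31: S=39.18 Q=43.57 C=33.31 E=26.25
t=7.10: S=41.07 Q=44.61 C=33.31 E=25.09
Rates at T: R1=0.9151, R2=0.5456, R3=1.3290
dx/dt at T (Σ net stoichiometry × rate): S=+2.3757, Q=+1.3290, C=+0.0000, E=-1.4606
Largest |dx/dt| is |+2.3757| (S) ≥ 0.05 → not steady.

Steady state at T: no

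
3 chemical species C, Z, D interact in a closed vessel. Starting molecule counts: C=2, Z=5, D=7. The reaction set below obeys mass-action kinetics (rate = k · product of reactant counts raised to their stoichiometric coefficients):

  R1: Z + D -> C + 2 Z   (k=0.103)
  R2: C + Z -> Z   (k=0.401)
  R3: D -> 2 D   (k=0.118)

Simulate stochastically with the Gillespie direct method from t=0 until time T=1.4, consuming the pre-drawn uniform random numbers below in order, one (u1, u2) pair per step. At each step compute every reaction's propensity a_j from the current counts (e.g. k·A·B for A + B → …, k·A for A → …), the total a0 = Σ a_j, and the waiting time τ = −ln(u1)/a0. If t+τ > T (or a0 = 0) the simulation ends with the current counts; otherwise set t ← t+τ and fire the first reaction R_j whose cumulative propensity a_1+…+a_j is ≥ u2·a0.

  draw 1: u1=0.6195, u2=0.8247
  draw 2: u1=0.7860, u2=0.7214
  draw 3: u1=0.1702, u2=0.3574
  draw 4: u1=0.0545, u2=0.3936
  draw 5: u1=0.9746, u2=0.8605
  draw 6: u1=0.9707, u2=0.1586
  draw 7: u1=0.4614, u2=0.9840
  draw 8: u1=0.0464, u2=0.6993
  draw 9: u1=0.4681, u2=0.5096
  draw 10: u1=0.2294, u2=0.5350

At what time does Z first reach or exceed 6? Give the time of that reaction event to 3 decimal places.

Threshold first reached at t = 0.494

t=0.000: C=2 Z=5 D=7
Draw 1: a1=3.605, a2=4.010, a3=0.826, a0=8.441; τ=−ln(0.6195)/8.441=0.057 → t=0.057; u2·a0=0.8247·8.441=6.961; a1=3.605 < 6.961 ≤ a1+a2=7.615 → R2 fires; C=1 Z=5 D=7
Draw 2: a1=3.605, a2=2.005, a3=0.826, a0=6.436; τ=−ln(0.7860)/6.436=0.037 → t=0.094; u2·a0=0.7214·6.436=4.643; a1=3.605 < 4.643 ≤ a1+a2=5.610 → R2 fires; C=0 Z=5 D=7
Draw 3: a1=3.605, a2=0.000, a3=0.826, a0=4.431; τ=−ln(0.1702)/4.431=0.400 → t=0.494; u2·a0=0.3574·4.431=1.584 ≤ a1=3.605 → R1 fires; C=1 Z=6 D=6
Draw 4: a1=3.708, a2=2.406, a3=0.708, a0=6.822; τ=−ln(0.0545)/6.822=0.426 → t=0.920; u2·a0=0.3936·6.822=2.685 ≤ a1=3.708 → R1 fires; C=2 Z=7 D=5
Draw 5: a1=3.605, a2=5.614, a3=0.590, a0=9.809; τ=−ln(0.9746)/9.809=0.003 → t=0.923; u2·a0=0.8605·9.809=8.441; a1=3.605 < 8.441 ≤ a1+a2=9.219 → R2 fires; C=1 Z=7 D=5
Draw 6: a1=3.605, a2=2.807, a3=0.590, a0=7.002; τ=−ln(0.9707)/7.002=0.004 → t=0.927; u2·a0=0.1586·7.002=1.111 ≤ a1=3.605 → R1 fires; C=2 Z=8 D=4
Draw 7: a1=3.296, a2=6.416, a3=0.472, a0=10.184; τ=−ln(0.4614)/10.184=0.076 → t=1.003; u2·a0=0.9840·10.184=10.021; a1+a2=9.712 < 10.021 ≤ a1+…+a3=10.184 → R3 fires; C=2 Z=8 D=5
Draw 8: a1=4.120, a2=6.416, a3=0.590, a0=11.126; τ=−ln(0.0464)/11.126=0.276 → t=1.279; u2·a0=0.6993·11.126=7.780; a1=4.120 < 7.780 ≤ a1+a2=10.536 → R2 fires; C=1 Z=8 D=5
Draw 9: a1=4.120, a2=3.208, a3=0.590, a0=7.918; τ=−ln(0.4681)/7.918=0.096 → t=1.375; u2·a0=0.5096·7.918=4.035 ≤ a1=4.120 → R1 fires; C=2 Z=9 D=4
Draw 10: a1=3.708, a2=7.218, a3=0.472, a0=11.398; τ=−ln(0.2294)/11.398=0.129 → t=1.504 > T=1.4: stop.
Z first becomes ≥ 6 when it reaches 6 at the event at t=0.494.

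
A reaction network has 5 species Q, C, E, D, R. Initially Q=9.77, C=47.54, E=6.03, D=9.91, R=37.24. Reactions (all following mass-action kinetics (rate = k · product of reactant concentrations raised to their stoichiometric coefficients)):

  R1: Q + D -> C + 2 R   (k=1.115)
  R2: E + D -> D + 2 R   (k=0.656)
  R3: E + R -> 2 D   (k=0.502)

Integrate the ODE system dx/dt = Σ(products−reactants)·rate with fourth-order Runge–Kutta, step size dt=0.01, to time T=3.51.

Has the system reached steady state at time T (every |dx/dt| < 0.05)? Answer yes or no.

Steady state at T: yes

RK4 with dt=0.01: 351 steps to T=3.51. Trajectory (selected grid times):
t=0.00: Q=9.77 C=47.54 E=6.03 D=9.91 R=37.24
t=0.39: Q=0.11 C=57.20 E=0.00 D=9.19 R=55.20
t=0.78: Q=0.00 C=57.31 E=0.00 D=9.08 R=55.42
t=1.17: Q=0.00 C=57.31 E=0.00 D=9.08 R=55.43
t=1.56: Q=0.00 C=57.31 E=0.00 D=9.08 R=55.43
t=1.95: Q=0.00 C=57.31 E=0.00 D=9.08 R=55.43
t=2.34: Q=0.00 C=57.31 E=0.00 D=9.08 R=55.43
t=2.73: Q=0.00 C=57.31 E=0.00 D=9.08 R=55.43
t=3.12: Q=0.00 C=57.31 E=0.00 D=9.08 R=55.43
t=3.51: Q=0.00 C=57.31 E=0.00 D=9.08 R=55.43
Rates at T: R1=0.0000, R2=0.0000, R3=0.0000
dx/dt at T (Σ net stoichiometry × rate): Q=-0.0000, C=+0.0000, E=-0.0000, D=-0.0000, R=+0.0000
Largest |dx/dt| is |+0.0000| (R) < 0.05 → steady.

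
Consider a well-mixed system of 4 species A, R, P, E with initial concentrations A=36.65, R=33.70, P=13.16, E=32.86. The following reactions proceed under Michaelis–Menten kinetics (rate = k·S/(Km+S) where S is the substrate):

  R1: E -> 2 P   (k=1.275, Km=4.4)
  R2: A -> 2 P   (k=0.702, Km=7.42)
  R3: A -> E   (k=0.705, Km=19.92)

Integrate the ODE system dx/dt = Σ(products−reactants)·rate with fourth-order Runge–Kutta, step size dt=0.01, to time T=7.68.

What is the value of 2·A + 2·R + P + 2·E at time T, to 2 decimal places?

Value at T = 219.58

Check how each reaction changes W = 2·A + 2·R + P + 2·E (weight of products minus weight of reactants):
R1: E -> 2 P: (1·2) − (2·1) = 2 − 2 = 0
R2: A -> 2 P: (1·2) − (2·1) = 2 − 2 = 0
R3: A -> E: (2·1) − (2·1) = 2 − 2 = 0
Every reaction leaves W unchanged, so W is conserved and no simulation is needed: W(T) = W(0) = 2·36.65 + 2·33.70 + 13.16 + 2·32.86 = 219.58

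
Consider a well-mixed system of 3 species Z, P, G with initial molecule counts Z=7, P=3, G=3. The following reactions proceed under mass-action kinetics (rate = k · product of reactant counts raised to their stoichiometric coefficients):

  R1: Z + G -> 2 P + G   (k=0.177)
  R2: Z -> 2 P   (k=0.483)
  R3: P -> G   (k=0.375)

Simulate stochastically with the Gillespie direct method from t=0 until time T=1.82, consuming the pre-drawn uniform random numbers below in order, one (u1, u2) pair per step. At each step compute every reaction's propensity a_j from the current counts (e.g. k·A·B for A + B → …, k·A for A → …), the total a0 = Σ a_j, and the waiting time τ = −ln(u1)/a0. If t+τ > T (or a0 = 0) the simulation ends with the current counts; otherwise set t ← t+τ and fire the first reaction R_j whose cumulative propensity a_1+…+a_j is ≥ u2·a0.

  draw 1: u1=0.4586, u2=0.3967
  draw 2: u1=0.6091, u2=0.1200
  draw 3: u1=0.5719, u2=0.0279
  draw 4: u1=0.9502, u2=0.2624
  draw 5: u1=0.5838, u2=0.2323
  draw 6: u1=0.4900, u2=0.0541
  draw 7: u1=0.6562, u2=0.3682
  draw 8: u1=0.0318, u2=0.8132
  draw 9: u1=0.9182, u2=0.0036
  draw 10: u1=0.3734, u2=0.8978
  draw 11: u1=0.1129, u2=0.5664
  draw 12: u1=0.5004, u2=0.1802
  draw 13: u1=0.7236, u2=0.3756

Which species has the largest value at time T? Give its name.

t=0.000: Z=7 P=3 G=3
Draw 1: a1=3.717, a2=3.381, a3=1.125, a0=8.223; τ=−ln(0.4586)/8.223=0.095 → t=0.095; u2·a0=0.3967·8.223=3.262 ≤ a1=3.717 → R1 fires; Z=6 P=5 G=3
Draw 2: a1=3.186, a2=2.898, a3=1.875, a0=7.959; τ=−ln(0.6091)/7.959=0.062 → t=0.157; u2·a0=0.1200·7.959=0.955 ≤ a1=3.186 → R1 fires; Z=5 P=7 G=3
Draw 3: a1=2.655, a2=2.415, a3=2.625, a0=7.695; τ=−ln(0.5719)/7.695=0.073 → t=0.230; u2·a0=0.0279·7.695=0.215 ≤ a1=2.655 → R1 fires; Z=4 P=9 G=3
Draw 4: a1=2.124, a2=1.932, a3=3.375, a0=7.431; τ=−ln(0.9502)/7.431=0.007 → t=0.237; u2·a0=0.2624·7.431=1.950 ≤ a1=2.124 → R1 fires; Z=3 P=11 G=3
Draw 5: a1=1.593, a2=1.449, a3=4.125, a0=7.167; τ=−ln(0.5838)/7.167=0.075 → t=0.312; u2·a0=0.2323·7.167=1.665; a1=1.593 < 1.665 ≤ a1+a2=3.042 → R2 fires; Z=2 P=13 G=3
Draw 6: a1=1.062, a2=0.966, a3=4.875, a0=6.903; τ=−ln(0.4900)/6.903=0.103 → t=0.415; u2·a0=0.0541·6.903=0.373 ≤ a1=1.062 → R1 fires; Z=1 P=15 G=3
Draw 7: a1=0.531, a2=0.483, a3=5.625, a0=6.639; τ=−ln(0.6562)/6.639=0.063 → t=0.478; u2·a0=0.3682·6.639=2.444; a1+a2=1.014 < 2.444 ≤ a1+…+a3=6.639 → R3 fires; Z=1 P=14 G=4
Draw 8: a1=0.708, a2=0.483, a3=5.250, a0=6.441; τ=−ln(0.0318)/6.441=0.535 → t=1.014; u2·a0=0.8132·6.441=5.238; a1+a2=1.191 < 5.238 ≤ a1+…+a3=6.441 → R3 fires; Z=1 P=13 G=5
Draw 9: a1=0.885, a2=0.483, a3=4.875, a0=6.243; τ=−ln(0.9182)/6.243=0.014 → t=1.028; u2·a0=0.0036·6.243=0.022 ≤ a1=0.885 → R1 fires; Z=0 P=15 G=5
Draw 10: a1=0.000, a2=0.000, a3=5.625, a0=5.625; τ=−ln(0.3734)/5.625=0.175 → t=1.203; u2·a0=0.8978·5.625=5.050; a1+a2=0.000 < 5.050 ≤ a1+…+a3=5.625 → R3 fires; Z=0 P=14 G=6
Draw 11: a1=0.000, a2=0.000, a3=5.250, a0=5.250; τ=−ln(0.1129)/5.250=0.415 → t=1.618; u2·a0=0.5664·5.250=2.974; a1+a2=0.000 < 2.974 ≤ a1+…+a3=5.250 → R3 fires; Z=0 P=13 G=7
Draw 12: a1=0.000, a2=0.000, a3=4.875, a0=4.875; τ=−ln(0.5004)/4.875=0.142 → t=1.760; u2·a0=0.1802·4.875=0.878; a1+a2=0.000 < 0.878 ≤ a1+…+a3=4.875 → R3 fires; Z=0 P=12 G=8
Draw 13: a1=0.000, a2=0.000, a3=4.500, a0=4.500; τ=−ln(0.7236)/4.500=0.072 → t=1.832 > T=1.82: stop.
At T=1.82: Z=0 P=12 G=8; the largest is P.

Dominant species at T: P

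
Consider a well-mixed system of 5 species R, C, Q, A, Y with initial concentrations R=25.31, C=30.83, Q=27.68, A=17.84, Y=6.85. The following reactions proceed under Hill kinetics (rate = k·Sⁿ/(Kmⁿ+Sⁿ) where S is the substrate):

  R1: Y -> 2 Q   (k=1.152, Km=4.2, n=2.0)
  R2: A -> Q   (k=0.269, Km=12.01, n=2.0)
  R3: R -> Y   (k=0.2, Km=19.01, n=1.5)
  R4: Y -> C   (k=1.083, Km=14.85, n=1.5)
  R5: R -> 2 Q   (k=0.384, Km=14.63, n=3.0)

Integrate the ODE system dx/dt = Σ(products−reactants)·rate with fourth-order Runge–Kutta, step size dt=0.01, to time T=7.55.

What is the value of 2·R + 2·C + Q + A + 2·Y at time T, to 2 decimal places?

Value at T = 171.50

Check how each reaction changes W = 2·R + 2·C + Q + A + 2·Y (weight of products minus weight of reactants):
R1: Y -> 2 Q: (1·2) − (2·1) = 2 − 2 = 0
R2: A -> Q: (1·1) − (1·1) = 1 − 1 = 0
R3: R -> Y: (2·1) − (2·1) = 2 − 2 = 0
R4: Y -> C: (2·1) − (2·1) = 2 − 2 = 0
R5: R -> 2 Q: (1·2) − (2·1) = 2 − 2 = 0
Every reaction leaves W unchanged, so W is conserved and no simulation is needed: W(T) = W(0) = 2·25.31 + 2·30.83 + 27.68 + 17.84 + 2·6.85 = 171.50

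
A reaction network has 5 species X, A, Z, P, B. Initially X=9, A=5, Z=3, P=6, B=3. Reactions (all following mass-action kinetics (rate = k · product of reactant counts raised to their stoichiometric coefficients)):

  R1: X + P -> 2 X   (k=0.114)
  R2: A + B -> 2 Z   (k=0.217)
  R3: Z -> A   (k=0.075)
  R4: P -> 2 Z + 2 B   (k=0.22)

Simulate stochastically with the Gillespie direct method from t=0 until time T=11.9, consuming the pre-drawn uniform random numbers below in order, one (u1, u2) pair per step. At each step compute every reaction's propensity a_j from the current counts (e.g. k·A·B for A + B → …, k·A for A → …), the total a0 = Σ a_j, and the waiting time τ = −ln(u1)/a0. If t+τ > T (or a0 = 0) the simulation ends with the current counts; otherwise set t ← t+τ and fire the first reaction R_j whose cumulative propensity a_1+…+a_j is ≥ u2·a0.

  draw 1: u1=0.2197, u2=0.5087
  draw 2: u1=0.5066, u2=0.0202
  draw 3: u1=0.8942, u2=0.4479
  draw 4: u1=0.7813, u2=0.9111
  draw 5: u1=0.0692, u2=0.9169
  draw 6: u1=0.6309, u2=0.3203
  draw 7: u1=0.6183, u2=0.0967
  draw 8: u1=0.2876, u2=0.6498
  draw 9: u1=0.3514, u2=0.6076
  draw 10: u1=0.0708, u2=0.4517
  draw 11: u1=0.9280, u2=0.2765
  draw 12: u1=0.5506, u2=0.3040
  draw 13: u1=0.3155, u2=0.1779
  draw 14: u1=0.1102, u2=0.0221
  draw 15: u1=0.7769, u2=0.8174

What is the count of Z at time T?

Z at T = 4

t=0.000: X=9 A=5 Z=3 P=6 B=3
Draw 1: a1=6.156, a2=3.255, a3=0.225, a4=1.320, a0=10.956; τ=−ln(0.2197)/10.956=0.138 → t=0.138; u2·a0=0.5087·10.956=5.573 ≤ a1=6.156 → R1 fires; X=10 A=5 Z=3 P=5 B=3
Draw 2: a1=5.700, a2=3.255, a3=0.225, a4=1.100, a0=10.280; τ=−ln(0.5066)/10.280=0.066 → t=0.204; u2·a0=0.0202·10.280=0.208 ≤ a1=5.700 → R1 fires; X=11 A=5 Z=3 P=4 B=3
Draw 3: a1=5.016, a2=3.255, a3=0.225, a4=0.880, a0=9.376; τ=−ln(0.8942)/9.376=0.012 → t=0.216; u2·a0=0.4479·9.376=4.200 ≤ a1=5.016 → R1 fires; X=12 A=5 Z=3 P=3 B=3
Draw 4: a1=4.104, a2=3.255, a3=0.225, a4=0.660, a0=8.244; τ=−ln(0.7813)/8.244=0.030 → t=0.246; u2·a0=0.9111·8.244=7.511; a1+a2=7.359 < 7.511 ≤ a1+…+a3=7.584 → R3 fires; X=12 A=6 Z=2 P=3 B=3
Draw 5: a1=4.104, a2=3.906, a3=0.150, a4=0.660, a0=8.820; τ=−ln(0.0692)/8.820=0.303 → t=0.549; u2·a0=0.9169·8.820=8.087; a1+a2=8.010 < 8.087 ≤ a1+…+a3=8.160 → R3 fires; X=12 A=7 Z=1 P=3 B=3
Draw 6: a1=4.104, a2=4.557, a3=0.075, a4=0.660, a0=9.396; τ=−ln(0.6309)/9.396=0.049 → t=0.598; u2·a0=0.3203·9.396=3.010 ≤ a1=4.104 → R1 fires; X=13 A=7 Z=1 P=2 B=3
Draw 7: a1=2.964, a2=4.557, a3=0.075, a4=0.440, a0=8.036; τ=−ln(0.6183)/8.036=0.060 → t=0.658; u2·a0=0.0967·8.036=0.777 ≤ a1=2.964 → R1 fires; X=14 A=7 Z=1 P=1 B=3
Draw 8: a1=1.596, a2=4.557, a3=0.075, a4=0.220, a0=6.448; τ=−ln(0.2876)/6.448=0.193 → t=0.851; u2·a0=0.6498·6.448=4.190; a1=1.596 < 4.190 ≤ a1+a2=6.153 → R2 fires; X=14 A=6 Z=3 P=1 B=2
Draw 9: a1=1.596, a2=2.604, a3=0.225, a4=0.220, a0=4.645; τ=−ln(0.3514)/4.645=0.225 → t=1.076; u2·a0=0.6076·4.645=2.822; a1=1.596 < 2.822 ≤ a1+a2=4.200 → R2 fires; X=14 A=5 Z=5 P=1 B=1
Draw 10: a1=1.596, a2=1.085, a3=0.375, a4=0.220, a0=3.276; τ=−ln(0.0708)/3.276=0.808 → t=1.885; u2·a0=0.4517·3.276=1.480 ≤ a1=1.596 → R1 fires; X=15 A=5 Z=5 P=0 B=1
Draw 11: a1=0.000, a2=1.085, a3=0.375, a4=0.000, a0=1.460; τ=−ln(0.9280)/1.460=0.051 → t=1.936; u2·a0=0.2765·1.460=0.404; a1=0.000 < 0.404 ≤ a1+a2=1.085 → R2 fires; X=15 A=4 Z=7 P=0 B=0
Draw 12: a1=0.000, a2=0.000, a3=0.525, a4=0.000, a0=0.525; τ=−ln(0.5506)/0.525=1.137 → t=3.073; u2·a0=0.3040·0.525=0.160; a1+a2=0.000 < 0.160 ≤ a1+…+a3=0.525 → R3 fires; X=15 A=5 Z=6 P=0 B=0
Draw 13: a1=0.000, a2=0.000, a3=0.450, a4=0.000, a0=0.450; τ=−ln(0.3155)/0.450=2.564 → t=5.636; u2·a0=0.1779·0.450=0.080; a1+a2=0.000 < 0.080 ≤ a1+…+a3=0.450 → R3 fires; X=15 A=6 Z=5 P=0 B=0
Draw 14: a1=0.000, a2=0.000, a3=0.375, a4=0.000, a0=0.375; τ=−ln(0.1102)/0.375=5.881 → t=11.517; u2·a0=0.0221·0.375=0.008; a1+a2=0.000 < 0.008 ≤ a1+…+a3=0.375 → R3 fires; X=15 A=7 Z=4 P=0 B=0
Draw 15: a1=0.000, a2=0.000, a3=0.300, a4=0.000, a0=0.300; τ=−ln(0.7769)/0.300=0.841 → t=12.359 > T=11.9: stop.
Read off Z at T=11.9: 4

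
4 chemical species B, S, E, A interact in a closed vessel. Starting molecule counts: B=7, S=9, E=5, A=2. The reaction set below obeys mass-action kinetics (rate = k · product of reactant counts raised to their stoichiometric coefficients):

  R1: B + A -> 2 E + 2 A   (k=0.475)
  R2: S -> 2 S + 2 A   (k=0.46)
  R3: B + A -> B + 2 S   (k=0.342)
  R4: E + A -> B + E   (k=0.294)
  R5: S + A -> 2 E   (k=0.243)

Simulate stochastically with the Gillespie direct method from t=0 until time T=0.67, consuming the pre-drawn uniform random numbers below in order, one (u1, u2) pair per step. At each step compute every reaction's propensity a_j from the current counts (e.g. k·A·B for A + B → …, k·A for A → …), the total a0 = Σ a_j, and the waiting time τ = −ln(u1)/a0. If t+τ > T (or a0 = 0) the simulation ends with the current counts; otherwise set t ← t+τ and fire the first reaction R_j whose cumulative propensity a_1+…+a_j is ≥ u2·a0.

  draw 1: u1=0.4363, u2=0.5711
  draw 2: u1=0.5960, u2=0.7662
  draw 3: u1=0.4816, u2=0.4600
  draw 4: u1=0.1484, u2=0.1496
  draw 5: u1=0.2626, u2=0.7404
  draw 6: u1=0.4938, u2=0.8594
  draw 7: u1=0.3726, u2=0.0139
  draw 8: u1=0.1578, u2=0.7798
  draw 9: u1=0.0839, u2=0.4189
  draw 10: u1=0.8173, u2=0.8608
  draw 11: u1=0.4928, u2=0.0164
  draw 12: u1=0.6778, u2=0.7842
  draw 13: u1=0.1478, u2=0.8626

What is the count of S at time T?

S at T = 11

t=0.000: B=7 S=9 E=5 A=2
Draw 1: a1=6.650, a2=4.140, a3=4.788, a4=2.940, a5=4.374, a0=22.892; τ=−ln(0.4363)/22.892=0.036 → t=0.036; u2·a0=0.5711·22.892=13.074; a1+a2=10.790 < 13.074 ≤ a1+…+a3=15.578 → R3 fires; B=7 S=11 E=5 A=1
Draw 2: a1=3.325, a2=5.060, a3=2.394, a4=1.470, a5=2.673, a0=14.922; τ=−ln(0.5960)/14.922=0.035 → t=0.071; u2·a0=0.7662·14.922=11.433; a1+…+a3=10.779 < 11.433 ≤ a1+…+a4=12.249 → R4 fires; B=8 S=11 E=5 A=0
Draw 3: a1=0.000, a2=5.060, a3=0.000, a4=0.000, a5=0.000, a0=5.060; τ=−ln(0.4816)/5.060=0.144 → t=0.215; u2·a0=0.4600·5.060=2.328; a1=0.000 < 2.328 ≤ a1+a2=5.060 → R2 fires; B=8 S=12 E=5 A=2
Draw 4: a1=7.600, a2=5.520, a3=5.472, a4=2.940, a5=5.832, a0=27.364; τ=−ln(0.1484)/27.364=0.070 → t=0.285; u2·a0=0.1496·27.364=4.094 ≤ a1=7.600 → R1 fires; B=7 S=12 E=7 A=3
Draw 5: a1=9.975, a2=5.520, a3=7.182, a4=6.174, a5=8.748, a0=37.599; τ=−ln(0.2626)/37.599=0.036 → t=0.321; u2·a0=0.7404·37.599=27.838; a1+…+a3=22.677 < 27.838 ≤ a1+…+a4=28.851 → R4 fires; B=8 S=12 E=7 A=2
Draw 6: a1=7.600, a2=5.520, a3=5.472, a4=4.116, a5=5.832, a0=28.540; τ=−ln(0.4938)/28.540=0.025 → t=0.345; u2·a0=0.8594·28.540=24.527; a1+…+a4=22.708 < 24.527 ≤ a1+…+a5=28.540 → R5 fires; B=8 S=11 E=9 A=1
Draw 7: a1=3.800, a2=5.060, a3=2.736, a4=2.646, a5=2.673, a0=16.915; τ=−ln(0.3726)/16.915=0.058 → t=0.404; u2·a0=0.0139·16.915=0.235 ≤ a1=3.800 → R1 fires; B=7 S=11 E=11 A=2
Draw 8: a1=6.650, a2=5.060, a3=4.788, a4=6.468, a5=5.346, a0=28.312; τ=−ln(0.1578)/28.312=0.065 → t=0.469; u2·a0=0.7798·28.312=22.078; a1+…+a3=16.498 < 22.078 ≤ a1+…+a4=22.966 → R4 fires; B=8 S=11 E=11 A=1
Draw 9: a1=3.800, a2=5.060, a3=2.736, a4=3.234, a5=2.673, a0=17.503; τ=−ln(0.0839)/17.503=0.142 → t=0.610; u2·a0=0.4189·17.503=7.332; a1=3.800 < 7.332 ≤ a1+a2=8.860 → R2 fires; B=8 S=12 E=11 A=3
Draw 10: a1=11.400, a2=5.520, a3=8.208, a4=9.702, a5=8.748, a0=43.578; τ=−ln(0.8173)/43.578=0.005 → t=0.615; u2·a0=0.8608·43.578=37.512; a1+…+a4=34.830 < 37.512 ≤ a1+…+a5=43.578 → R5 fires; B=8 S=11 E=13 A=2
Draw 11: a1=7.600, a2=5.060, a3=5.472, a4=7.644, a5=5.346, a0=31.122; τ=−ln(0.4928)/31.122=0.023 → t=0.638; u2·a0=0.0164·31.122=0.510 ≤ a1=7.600 → R1 fires; B=7 S=11 E=15 A=3
Draw 12: a1=9.975, a2=5.060, a3=7.182, a4=13.230, a5=8.019, a0=43.466; τ=−ln(0.6778)/43.466=0.009 → t=0.647; u2·a0=0.7842·43.466=34.086; a1+…+a3=22.217 < 34.086 ≤ a1+…+a4=35.447 → R4 fires; B=8 S=11 E=15 A=2
Draw 13: a1=7.600, a2=5.060, a3=5.472, a4=8.820, a5=5.346, a0=32.298; τ=−ln(0.1478)/32.298=0.059 → t=0.706 > T=0.67: stop.
Read off S at T=0.67: 11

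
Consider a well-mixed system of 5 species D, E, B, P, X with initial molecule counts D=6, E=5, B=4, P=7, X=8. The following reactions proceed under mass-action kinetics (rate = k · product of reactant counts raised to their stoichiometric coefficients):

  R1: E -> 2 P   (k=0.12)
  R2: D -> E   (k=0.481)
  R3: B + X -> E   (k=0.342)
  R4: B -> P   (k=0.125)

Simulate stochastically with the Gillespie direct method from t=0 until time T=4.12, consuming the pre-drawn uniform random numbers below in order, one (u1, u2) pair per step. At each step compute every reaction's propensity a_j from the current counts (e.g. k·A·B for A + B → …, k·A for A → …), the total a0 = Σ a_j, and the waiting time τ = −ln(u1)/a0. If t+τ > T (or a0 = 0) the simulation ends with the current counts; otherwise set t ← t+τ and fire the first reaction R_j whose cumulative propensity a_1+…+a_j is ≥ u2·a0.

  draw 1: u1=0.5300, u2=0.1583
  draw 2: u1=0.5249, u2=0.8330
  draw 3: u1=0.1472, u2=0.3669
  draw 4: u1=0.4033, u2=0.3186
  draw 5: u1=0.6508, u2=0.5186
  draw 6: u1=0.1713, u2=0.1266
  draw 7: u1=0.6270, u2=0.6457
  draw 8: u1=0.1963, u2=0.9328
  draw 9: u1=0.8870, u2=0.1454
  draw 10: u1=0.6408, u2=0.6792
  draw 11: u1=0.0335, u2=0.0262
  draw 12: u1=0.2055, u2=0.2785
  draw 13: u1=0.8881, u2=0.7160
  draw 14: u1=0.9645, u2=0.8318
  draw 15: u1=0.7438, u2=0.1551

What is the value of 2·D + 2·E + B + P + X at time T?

Check how each reaction changes W = 2·D + 2·E + B + P + X (weight of products minus weight of reactants):
R1: E -> 2 P: (1·2) − (2·1) = 2 − 2 = 0
R2: D -> E: (2·1) − (2·1) = 2 − 2 = 0
R3: B + X -> E: (2·1) − (1·1 + 1·1) = 2 − 2 = 0
R4: B -> P: (1·1) − (1·1) = 1 − 1 = 0
Every reaction leaves W unchanged, so W is conserved and no simulation is needed: W(T) = W(0) = 2·6 + 2·5 + 4 + 7 + 8 = 41

Value at T = 41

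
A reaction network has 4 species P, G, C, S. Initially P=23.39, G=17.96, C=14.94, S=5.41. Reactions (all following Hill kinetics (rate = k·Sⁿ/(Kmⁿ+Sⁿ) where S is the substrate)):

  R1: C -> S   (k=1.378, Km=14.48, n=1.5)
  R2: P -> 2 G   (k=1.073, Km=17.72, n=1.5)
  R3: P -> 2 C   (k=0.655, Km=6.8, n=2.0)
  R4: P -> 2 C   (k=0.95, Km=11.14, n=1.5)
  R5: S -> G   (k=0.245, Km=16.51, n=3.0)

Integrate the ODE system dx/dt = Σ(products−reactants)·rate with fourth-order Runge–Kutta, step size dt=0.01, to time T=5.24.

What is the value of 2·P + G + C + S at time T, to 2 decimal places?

Value at T = 85.09

Check how each reaction changes W = 2·P + G + C + S (weight of products minus weight of reactants):
R1: C -> S: (1·1) − (1·1) = 1 − 1 = 0
R2: P -> 2 G: (1·2) − (2·1) = 2 − 2 = 0
R3: P -> 2 C: (1·2) − (2·1) = 2 − 2 = 0
R4: P -> 2 C: (1·2) − (2·1) = 2 − 2 = 0
R5: S -> G: (1·1) − (1·1) = 1 − 1 = 0
Every reaction leaves W unchanged, so W is conserved and no simulation is needed: W(T) = W(0) = 2·23.39 + 17.96 + 14.94 + 5.41 = 85.09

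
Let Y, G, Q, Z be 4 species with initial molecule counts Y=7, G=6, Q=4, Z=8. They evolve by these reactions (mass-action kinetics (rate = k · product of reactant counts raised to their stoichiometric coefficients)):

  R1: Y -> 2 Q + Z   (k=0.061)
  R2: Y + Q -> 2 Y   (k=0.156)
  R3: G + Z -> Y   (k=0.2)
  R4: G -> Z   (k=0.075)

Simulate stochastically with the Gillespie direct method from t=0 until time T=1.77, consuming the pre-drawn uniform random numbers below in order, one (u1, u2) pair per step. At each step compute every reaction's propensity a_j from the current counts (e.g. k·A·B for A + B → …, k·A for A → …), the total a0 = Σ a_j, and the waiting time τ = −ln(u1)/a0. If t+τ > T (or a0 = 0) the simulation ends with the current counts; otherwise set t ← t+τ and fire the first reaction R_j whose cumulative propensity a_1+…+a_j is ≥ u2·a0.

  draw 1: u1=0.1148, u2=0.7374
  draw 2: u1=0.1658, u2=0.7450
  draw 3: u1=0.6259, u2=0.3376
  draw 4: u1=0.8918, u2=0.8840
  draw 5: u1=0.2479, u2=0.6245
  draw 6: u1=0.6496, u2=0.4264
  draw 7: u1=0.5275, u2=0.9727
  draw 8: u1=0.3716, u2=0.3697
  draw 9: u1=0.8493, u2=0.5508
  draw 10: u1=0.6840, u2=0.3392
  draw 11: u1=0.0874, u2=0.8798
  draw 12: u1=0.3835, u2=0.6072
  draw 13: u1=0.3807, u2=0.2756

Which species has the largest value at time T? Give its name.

t=0.000: Y=7 G=6 Q=4 Z=8
Draw 1: a1=0.427, a2=4.368, a3=9.600, a4=0.450, a0=14.845; τ=−ln(0.1148)/14.845=0.146 → t=0.146; u2·a0=0.7374·14.845=10.947; a1+a2=4.795 < 10.947 ≤ a1+…+a3=14.395 → R3 fires; Y=8 G=5 Q=4 Z=7
Draw 2: a1=0.488, a2=4.992, a3=7.000, a4=0.375, a0=12.855; τ=−ln(0.1658)/12.855=0.140 → t=0.286; u2·a0=0.7450·12.855=9.577; a1+a2=5.480 < 9.577 ≤ a1+…+a3=12.480 → R3 fires; Y=9 G=4 Q=4 Z=6
Draw 3: a1=0.549, a2=5.616, a3=4.800, a4=0.300, a0=11.265; τ=−ln(0.6259)/11.265=0.042 → t=0.327; u2·a0=0.3376·11.265=3.803; a1=0.549 < 3.803 ≤ a1+a2=6.165 → R2 fires; Y=10 G=4 Q=3 Z=6
Draw 4: a1=0.610, a2=4.680, a3=4.800, a4=0.300, a0=10.390; τ=−ln(0.8918)/10.390=0.011 → t=0.338; u2·a0=0.8840·10.390=9.185; a1+a2=5.290 < 9.185 ≤ a1+…+a3=10.090 → R3 fires; Y=11 G=3 Q=3 Z=5
Draw 5: a1=0.671, a2=5.148, a3=3.000, a4=0.225, a0=9.044; τ=−ln(0.2479)/9.044=0.154 → t=0.492; u2·a0=0.6245·9.044=5.648; a1=0.671 < 5.648 ≤ a1+a2=5.819 → R2 fires; Y=12 G=3 Q=2 Z=5
Draw 6: a1=0.732, a2=3.744, a3=3.000, a4=0.225, a0=7.701; τ=−ln(0.6496)/7.701=0.056 → t=0.548; u2·a0=0.4264·7.701=3.284; a1=0.732 < 3.284 ≤ a1+a2=4.476 → R2 fires; Y=13 G=3 Q=1 Z=5
Draw 7: a1=0.793, a2=2.028, a3=3.000, a4=0.225, a0=6.046; τ=−ln(0.5275)/6.046=0.106 → t=0.654; u2·a0=0.9727·6.046=5.881; a1+…+a3=5.821 < 5.881 ≤ a1+…+a4=6.046 → R4 fires; Y=13 G=2 Q=1 Z=6
Draw 8: a1=0.793, a2=2.028, a3=2.400, a4=0.150, a0=5.371; τ=−ln(0.3716)/5.371=0.184 → t=0.839; u2·a0=0.3697·5.371=1.986; a1=0.793 < 1.986 ≤ a1+a2=2.821 → R2 fires; Y=14 G=2 Q=0 Z=6
Draw 9: a1=0.854, a2=0.000, a3=2.400, a4=0.150, a0=3.404; τ=−ln(0.8493)/3.404=0.048 → t=0.887; u2·a0=0.5508·3.404=1.875; a1+a2=0.854 < 1.875 ≤ a1+…+a3=3.254 → R3 fires; Y=15 G=1 Q=0 Z=5
Draw 10: a1=0.915, a2=0.000, a3=1.000, a4=0.075, a0=1.990; τ=−ln(0.6840)/1.990=0.191 → t=1.077; u2·a0=0.3392·1.990=0.675 ≤ a1=0.915 → R1 fires; Y=14 G=1 Q=2 Z=6
Draw 11: a1=0.854, a2=4.368, a3=1.200, a4=0.075, a0=6.497; τ=−ln(0.0874)/6.497=0.375 → t=1.453; u2·a0=0.8798·6.497=5.716; a1+a2=5.222 < 5.716 ≤ a1+…+a3=6.422 → R3 fires; Y=15 G=0 Q=2 Z=5
Draw 12: a1=0.915, a2=4.680, a3=0.000, a4=0.000, a0=5.595; τ=−ln(0.3835)/5.595=0.171 → t=1.624; u2·a0=0.6072·5.595=3.397; a1=0.915 < 3.397 ≤ a1+a2=5.595 → R2 fires; Y=16 G=0 Q=1 Z=5
Draw 13: a1=0.976, a2=2.496, a3=0.000, a4=0.000, a0=3.472; τ=−ln(0.3807)/3.472=0.278 → t=1.902 > T=1.77: stop.
At T=1.77: Y=16 G=0 Q=1 Z=5; the largest is Y.

Dominant species at T: Y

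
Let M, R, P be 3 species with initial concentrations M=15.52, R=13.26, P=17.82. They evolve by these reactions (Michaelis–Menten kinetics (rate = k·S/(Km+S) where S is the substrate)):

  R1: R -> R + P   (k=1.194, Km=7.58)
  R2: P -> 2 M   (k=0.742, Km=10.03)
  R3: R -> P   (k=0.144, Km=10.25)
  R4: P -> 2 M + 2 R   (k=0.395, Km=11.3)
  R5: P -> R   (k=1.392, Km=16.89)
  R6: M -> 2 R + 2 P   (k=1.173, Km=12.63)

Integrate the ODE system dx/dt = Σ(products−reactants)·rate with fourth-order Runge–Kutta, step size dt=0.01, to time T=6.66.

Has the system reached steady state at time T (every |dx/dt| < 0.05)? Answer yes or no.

RK4 with dt=0.01: 666 steps to T=6.66. Trajectory (selected grid times):
t=0.00: M=15.52 R=13.26 P=17.82
t=0.74: M=16.10 R=15.06 P=18.36
t=1.48: M=16.69 R=16.88 P=18.92
t=2.22: M=17.28 R=18.72 P=19.51
t=2.96: M=17.88 R=20.59 P=20.12
t=3.70: M=18.48 R=22.48 P=20.75
t=4.44: M=19.09 R=24.40 P=21.40
t=5.18: M=19.70 R=26.34 P=22.06
t=5.92: M=20.31 R=28.30 P=22.73
t=6.66: M=20.93 R=30.28 P=23.41
Rates at T: R1=0.9550, R2=0.5195, R3=0.1076, R4=0.2664, R5=0.8087, R6=0.7316
dx/dt at T (Σ net stoichiometry × rate): M=+0.8402, R=+2.6970, P=+0.9311
Largest |dx/dt| is |+2.6970| (R) ≥ 0.05 → not steady.

Steady state at T: no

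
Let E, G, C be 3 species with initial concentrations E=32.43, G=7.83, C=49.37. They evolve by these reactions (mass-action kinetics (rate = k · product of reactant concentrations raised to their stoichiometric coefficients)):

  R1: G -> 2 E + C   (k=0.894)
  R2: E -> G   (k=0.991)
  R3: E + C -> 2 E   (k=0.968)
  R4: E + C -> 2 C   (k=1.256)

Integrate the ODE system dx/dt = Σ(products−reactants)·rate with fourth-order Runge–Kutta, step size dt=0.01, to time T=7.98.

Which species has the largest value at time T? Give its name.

Dominant species at T: C

RK4 with dt=0.01: 798 steps to T=7.98. Trajectory (selected grid times):
t=0.00: E=32.43 G=7.83 C=49.37
t=0.89: E=0.30 G=4.57 C=95.37
t=1.77: E=0.13 G=2.20 C=103.01
t=2.66: E=0.06 G=1.04 C=106.71
t=3.55: E=0.03 G=0.50 C=108.46
t=4.43: E=0.01 G=0.24 C=109.29
t=5.32: E=0.01 G=0.11 C=109.68
t=6.21: E=0.00 G=0.05 C=109.87
t=7.09: E=0.00 G=0.03 C=109.96
t=7.98: E=0.00 G=0.01 C=110.00
At T=7.98: E=0.00 G=0.01 C=110.00; the largest is C.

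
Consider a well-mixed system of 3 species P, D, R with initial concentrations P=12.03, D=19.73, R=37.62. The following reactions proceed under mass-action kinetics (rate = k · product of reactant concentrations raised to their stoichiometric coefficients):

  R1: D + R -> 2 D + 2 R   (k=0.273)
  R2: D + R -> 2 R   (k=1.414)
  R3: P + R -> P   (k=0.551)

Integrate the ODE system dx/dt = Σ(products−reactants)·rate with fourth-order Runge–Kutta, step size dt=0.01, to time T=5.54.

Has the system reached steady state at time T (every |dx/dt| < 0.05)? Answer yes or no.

RK4 with dt=0.01: 554 steps to T=5.54. Trajectory (selected grid times):
t=0.00: P=12.03 D=19.73 R=37.62
t=0.62: P=12.03 D=0.00 R=1.17
t=1.23: P=12.03 D=0.00 R=0.02
t=1.85: P=12.03 D=0.00 R=0.00
t=2.46: P=12.03 D=0.00 R=0.00
t=3.08: P=12.03 D=0.00 R=0.00
t=3.69: P=12.03 D=0.00 R=0.00
t=4.31: P=12.03 D=0.00 R=0.00
t=4.92: P=12.03 D=0.00 R=0.00
t=5.54: P=12.03 D=0.00 R=0.00
Rates at T: R1=0.0000, R2=0.0000, R3=0.0000
dx/dt at T (Σ net stoichiometry × rate): P=+0.0000, D=-0.0000, R=-0.0000
Largest |dx/dt| is |-0.0000| (R) < 0.05 → steady.

Steady state at T: yes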